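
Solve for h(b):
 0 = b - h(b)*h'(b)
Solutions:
 h(b) = -sqrt(C1 + b^2)
 h(b) = sqrt(C1 + b^2)


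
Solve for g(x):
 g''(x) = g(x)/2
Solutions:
 g(x) = C1*exp(-sqrt(2)*x/2) + C2*exp(sqrt(2)*x/2)


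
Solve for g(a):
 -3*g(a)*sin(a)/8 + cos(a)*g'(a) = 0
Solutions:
 g(a) = C1/cos(a)^(3/8)


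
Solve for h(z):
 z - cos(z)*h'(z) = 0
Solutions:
 h(z) = C1 + Integral(z/cos(z), z)


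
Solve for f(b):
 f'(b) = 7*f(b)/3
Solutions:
 f(b) = C1*exp(7*b/3)


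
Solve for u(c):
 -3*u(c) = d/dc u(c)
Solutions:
 u(c) = C1*exp(-3*c)


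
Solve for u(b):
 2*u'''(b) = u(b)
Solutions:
 u(b) = C3*exp(2^(2/3)*b/2) + (C1*sin(2^(2/3)*sqrt(3)*b/4) + C2*cos(2^(2/3)*sqrt(3)*b/4))*exp(-2^(2/3)*b/4)


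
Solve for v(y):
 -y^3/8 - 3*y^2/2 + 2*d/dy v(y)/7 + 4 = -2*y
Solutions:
 v(y) = C1 + 7*y^4/64 + 7*y^3/4 - 7*y^2/2 - 14*y


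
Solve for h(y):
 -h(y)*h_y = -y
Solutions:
 h(y) = -sqrt(C1 + y^2)
 h(y) = sqrt(C1 + y^2)


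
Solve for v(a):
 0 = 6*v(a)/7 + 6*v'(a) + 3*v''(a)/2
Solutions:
 v(a) = C1*exp(2*a*(-1 + sqrt(42)/7)) + C2*exp(-2*a*(sqrt(42)/7 + 1))


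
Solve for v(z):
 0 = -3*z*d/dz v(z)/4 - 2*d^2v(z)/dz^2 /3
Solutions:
 v(z) = C1 + C2*erf(3*z/4)


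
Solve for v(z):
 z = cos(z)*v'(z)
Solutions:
 v(z) = C1 + Integral(z/cos(z), z)


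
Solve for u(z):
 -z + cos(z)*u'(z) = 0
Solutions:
 u(z) = C1 + Integral(z/cos(z), z)


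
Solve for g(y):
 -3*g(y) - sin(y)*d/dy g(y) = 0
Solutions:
 g(y) = C1*(cos(y) + 1)^(3/2)/(cos(y) - 1)^(3/2)


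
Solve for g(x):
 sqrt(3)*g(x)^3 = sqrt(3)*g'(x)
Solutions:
 g(x) = -sqrt(2)*sqrt(-1/(C1 + x))/2
 g(x) = sqrt(2)*sqrt(-1/(C1 + x))/2


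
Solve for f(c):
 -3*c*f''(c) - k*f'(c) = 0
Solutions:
 f(c) = C1 + c^(1 - re(k)/3)*(C2*sin(log(c)*Abs(im(k))/3) + C3*cos(log(c)*im(k)/3))


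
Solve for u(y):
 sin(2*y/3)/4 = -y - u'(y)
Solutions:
 u(y) = C1 - y^2/2 + 3*cos(2*y/3)/8


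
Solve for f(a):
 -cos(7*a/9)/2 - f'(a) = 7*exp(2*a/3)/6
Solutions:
 f(a) = C1 - 7*exp(2*a/3)/4 - 9*sin(7*a/9)/14


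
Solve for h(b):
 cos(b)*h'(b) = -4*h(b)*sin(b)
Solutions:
 h(b) = C1*cos(b)^4


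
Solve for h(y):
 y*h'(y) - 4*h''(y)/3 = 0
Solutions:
 h(y) = C1 + C2*erfi(sqrt(6)*y/4)


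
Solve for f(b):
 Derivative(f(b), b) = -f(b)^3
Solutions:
 f(b) = -sqrt(2)*sqrt(-1/(C1 - b))/2
 f(b) = sqrt(2)*sqrt(-1/(C1 - b))/2


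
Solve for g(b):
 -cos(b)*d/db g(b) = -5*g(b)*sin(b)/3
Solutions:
 g(b) = C1/cos(b)^(5/3)


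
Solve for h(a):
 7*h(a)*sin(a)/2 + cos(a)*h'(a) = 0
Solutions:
 h(a) = C1*cos(a)^(7/2)


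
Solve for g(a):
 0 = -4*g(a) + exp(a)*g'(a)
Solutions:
 g(a) = C1*exp(-4*exp(-a))


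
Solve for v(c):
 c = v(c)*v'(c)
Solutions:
 v(c) = -sqrt(C1 + c^2)
 v(c) = sqrt(C1 + c^2)


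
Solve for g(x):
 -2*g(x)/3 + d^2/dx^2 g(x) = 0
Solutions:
 g(x) = C1*exp(-sqrt(6)*x/3) + C2*exp(sqrt(6)*x/3)


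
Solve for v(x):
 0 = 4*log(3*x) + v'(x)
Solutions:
 v(x) = C1 - 4*x*log(x) - x*log(81) + 4*x


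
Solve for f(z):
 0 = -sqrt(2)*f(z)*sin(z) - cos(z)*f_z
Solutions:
 f(z) = C1*cos(z)^(sqrt(2))


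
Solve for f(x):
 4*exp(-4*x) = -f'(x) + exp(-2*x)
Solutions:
 f(x) = C1 - exp(-2*x)/2 + exp(-4*x)


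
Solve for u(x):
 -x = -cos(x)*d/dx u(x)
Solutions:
 u(x) = C1 + Integral(x/cos(x), x)


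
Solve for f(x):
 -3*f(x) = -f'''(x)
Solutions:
 f(x) = C3*exp(3^(1/3)*x) + (C1*sin(3^(5/6)*x/2) + C2*cos(3^(5/6)*x/2))*exp(-3^(1/3)*x/2)


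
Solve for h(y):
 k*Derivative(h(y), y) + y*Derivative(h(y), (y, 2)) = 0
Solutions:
 h(y) = C1 + y^(1 - re(k))*(C2*sin(log(y)*Abs(im(k))) + C3*cos(log(y)*im(k)))


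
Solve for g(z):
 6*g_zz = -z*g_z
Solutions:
 g(z) = C1 + C2*erf(sqrt(3)*z/6)


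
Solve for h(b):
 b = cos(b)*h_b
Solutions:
 h(b) = C1 + Integral(b/cos(b), b)


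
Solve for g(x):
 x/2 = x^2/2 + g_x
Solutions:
 g(x) = C1 - x^3/6 + x^2/4


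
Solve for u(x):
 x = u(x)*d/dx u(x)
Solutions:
 u(x) = -sqrt(C1 + x^2)
 u(x) = sqrt(C1 + x^2)


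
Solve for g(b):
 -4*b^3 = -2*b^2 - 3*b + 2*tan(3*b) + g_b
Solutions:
 g(b) = C1 - b^4 + 2*b^3/3 + 3*b^2/2 + 2*log(cos(3*b))/3


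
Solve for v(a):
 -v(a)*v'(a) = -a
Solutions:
 v(a) = -sqrt(C1 + a^2)
 v(a) = sqrt(C1 + a^2)


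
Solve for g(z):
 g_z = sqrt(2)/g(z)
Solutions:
 g(z) = -sqrt(C1 + 2*sqrt(2)*z)
 g(z) = sqrt(C1 + 2*sqrt(2)*z)


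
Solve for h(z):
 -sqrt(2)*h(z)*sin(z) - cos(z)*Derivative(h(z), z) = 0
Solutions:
 h(z) = C1*cos(z)^(sqrt(2))


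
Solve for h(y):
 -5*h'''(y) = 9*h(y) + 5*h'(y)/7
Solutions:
 h(y) = C1*exp(y*(-10*3^(2/3)*490^(1/3)/(3969 + sqrt(15755061))^(1/3) + 2100^(1/3)*(3969 + sqrt(15755061))^(1/3))/420)*sin(3^(1/6)*y*(30*490^(1/3)/(3969 + sqrt(15755061))^(1/3) + 3^(2/3)*700^(1/3)*(3969 + sqrt(15755061))^(1/3))/420) + C2*exp(y*(-10*3^(2/3)*490^(1/3)/(3969 + sqrt(15755061))^(1/3) + 2100^(1/3)*(3969 + sqrt(15755061))^(1/3))/420)*cos(3^(1/6)*y*(30*490^(1/3)/(3969 + sqrt(15755061))^(1/3) + 3^(2/3)*700^(1/3)*(3969 + sqrt(15755061))^(1/3))/420) + C3*exp(-y*(-10*3^(2/3)*490^(1/3)/(3969 + sqrt(15755061))^(1/3) + 2100^(1/3)*(3969 + sqrt(15755061))^(1/3))/210)


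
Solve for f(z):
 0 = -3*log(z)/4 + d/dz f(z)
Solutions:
 f(z) = C1 + 3*z*log(z)/4 - 3*z/4


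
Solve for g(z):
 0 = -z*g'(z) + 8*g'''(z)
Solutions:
 g(z) = C1 + Integral(C2*airyai(z/2) + C3*airybi(z/2), z)


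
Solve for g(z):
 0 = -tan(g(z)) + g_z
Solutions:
 g(z) = pi - asin(C1*exp(z))
 g(z) = asin(C1*exp(z))


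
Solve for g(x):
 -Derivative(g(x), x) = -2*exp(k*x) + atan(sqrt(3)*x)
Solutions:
 g(x) = C1 - x*atan(sqrt(3)*x) + 2*Piecewise((exp(k*x)/k, Ne(k, 0)), (x, True)) + sqrt(3)*log(3*x^2 + 1)/6


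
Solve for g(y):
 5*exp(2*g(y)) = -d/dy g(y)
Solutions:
 g(y) = log(-sqrt(-1/(C1 - 5*y))) - log(2)/2
 g(y) = log(-1/(C1 - 5*y))/2 - log(2)/2


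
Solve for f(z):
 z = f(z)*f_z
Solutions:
 f(z) = -sqrt(C1 + z^2)
 f(z) = sqrt(C1 + z^2)


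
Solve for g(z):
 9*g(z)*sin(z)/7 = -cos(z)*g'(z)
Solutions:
 g(z) = C1*cos(z)^(9/7)


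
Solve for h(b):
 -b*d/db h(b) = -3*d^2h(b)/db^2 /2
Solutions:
 h(b) = C1 + C2*erfi(sqrt(3)*b/3)


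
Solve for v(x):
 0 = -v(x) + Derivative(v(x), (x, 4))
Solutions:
 v(x) = C1*exp(-x) + C2*exp(x) + C3*sin(x) + C4*cos(x)


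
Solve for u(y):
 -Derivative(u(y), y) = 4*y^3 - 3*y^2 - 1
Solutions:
 u(y) = C1 - y^4 + y^3 + y


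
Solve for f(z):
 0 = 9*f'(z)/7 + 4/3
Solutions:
 f(z) = C1 - 28*z/27


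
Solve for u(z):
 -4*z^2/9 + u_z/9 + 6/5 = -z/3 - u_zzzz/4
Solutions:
 u(z) = C1 + C4*exp(-2^(2/3)*3^(1/3)*z/3) + 4*z^3/3 - 3*z^2/2 - 54*z/5 + (C2*sin(2^(2/3)*3^(5/6)*z/6) + C3*cos(2^(2/3)*3^(5/6)*z/6))*exp(2^(2/3)*3^(1/3)*z/6)


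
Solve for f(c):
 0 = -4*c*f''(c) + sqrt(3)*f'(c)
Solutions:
 f(c) = C1 + C2*c^(sqrt(3)/4 + 1)


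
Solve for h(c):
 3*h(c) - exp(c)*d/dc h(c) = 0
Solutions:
 h(c) = C1*exp(-3*exp(-c))


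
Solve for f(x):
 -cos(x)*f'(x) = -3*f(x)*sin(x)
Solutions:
 f(x) = C1/cos(x)^3


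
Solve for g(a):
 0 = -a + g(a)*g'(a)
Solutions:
 g(a) = -sqrt(C1 + a^2)
 g(a) = sqrt(C1 + a^2)


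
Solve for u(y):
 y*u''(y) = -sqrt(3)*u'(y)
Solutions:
 u(y) = C1 + C2*y^(1 - sqrt(3))


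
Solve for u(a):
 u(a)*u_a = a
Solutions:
 u(a) = -sqrt(C1 + a^2)
 u(a) = sqrt(C1 + a^2)


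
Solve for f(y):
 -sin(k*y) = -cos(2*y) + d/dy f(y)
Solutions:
 f(y) = C1 + sin(2*y)/2 + cos(k*y)/k


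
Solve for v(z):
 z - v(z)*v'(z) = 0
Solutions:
 v(z) = -sqrt(C1 + z^2)
 v(z) = sqrt(C1 + z^2)


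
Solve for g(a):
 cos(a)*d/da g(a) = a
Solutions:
 g(a) = C1 + Integral(a/cos(a), a)


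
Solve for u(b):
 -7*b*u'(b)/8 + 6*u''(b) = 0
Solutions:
 u(b) = C1 + C2*erfi(sqrt(42)*b/24)


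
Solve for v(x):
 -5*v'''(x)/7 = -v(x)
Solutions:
 v(x) = C3*exp(5^(2/3)*7^(1/3)*x/5) + (C1*sin(sqrt(3)*5^(2/3)*7^(1/3)*x/10) + C2*cos(sqrt(3)*5^(2/3)*7^(1/3)*x/10))*exp(-5^(2/3)*7^(1/3)*x/10)


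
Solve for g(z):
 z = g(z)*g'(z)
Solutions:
 g(z) = -sqrt(C1 + z^2)
 g(z) = sqrt(C1 + z^2)


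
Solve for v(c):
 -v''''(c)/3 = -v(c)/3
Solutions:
 v(c) = C1*exp(-c) + C2*exp(c) + C3*sin(c) + C4*cos(c)


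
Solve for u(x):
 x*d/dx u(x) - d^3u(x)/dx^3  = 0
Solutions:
 u(x) = C1 + Integral(C2*airyai(x) + C3*airybi(x), x)


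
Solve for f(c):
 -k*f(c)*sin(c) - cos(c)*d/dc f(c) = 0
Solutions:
 f(c) = C1*exp(k*log(cos(c)))


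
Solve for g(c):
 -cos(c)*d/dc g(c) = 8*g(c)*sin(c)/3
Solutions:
 g(c) = C1*cos(c)^(8/3)


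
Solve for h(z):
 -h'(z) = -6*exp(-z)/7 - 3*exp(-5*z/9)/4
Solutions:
 h(z) = C1 - 6*exp(-z)/7 - 27*exp(-5*z/9)/20


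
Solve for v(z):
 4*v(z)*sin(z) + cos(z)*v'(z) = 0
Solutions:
 v(z) = C1*cos(z)^4


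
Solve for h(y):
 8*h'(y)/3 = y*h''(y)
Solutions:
 h(y) = C1 + C2*y^(11/3)


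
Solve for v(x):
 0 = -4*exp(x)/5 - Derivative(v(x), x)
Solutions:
 v(x) = C1 - 4*exp(x)/5


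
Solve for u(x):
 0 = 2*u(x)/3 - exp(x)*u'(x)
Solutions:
 u(x) = C1*exp(-2*exp(-x)/3)


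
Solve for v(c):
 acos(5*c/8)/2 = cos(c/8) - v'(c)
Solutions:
 v(c) = C1 - c*acos(5*c/8)/2 + sqrt(64 - 25*c^2)/10 + 8*sin(c/8)


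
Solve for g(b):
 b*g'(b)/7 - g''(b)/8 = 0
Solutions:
 g(b) = C1 + C2*erfi(2*sqrt(7)*b/7)


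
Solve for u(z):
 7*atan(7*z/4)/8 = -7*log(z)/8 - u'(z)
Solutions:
 u(z) = C1 - 7*z*log(z)/8 - 7*z*atan(7*z/4)/8 + 7*z/8 + log(49*z^2 + 16)/4


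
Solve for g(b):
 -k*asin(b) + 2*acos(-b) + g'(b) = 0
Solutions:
 g(b) = C1 - 2*b*acos(-b) + k*(b*asin(b) + sqrt(1 - b^2)) - 2*sqrt(1 - b^2)


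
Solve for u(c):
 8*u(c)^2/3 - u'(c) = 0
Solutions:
 u(c) = -3/(C1 + 8*c)


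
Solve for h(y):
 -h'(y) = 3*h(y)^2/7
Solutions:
 h(y) = 7/(C1 + 3*y)


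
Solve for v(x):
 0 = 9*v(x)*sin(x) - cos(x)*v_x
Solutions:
 v(x) = C1/cos(x)^9


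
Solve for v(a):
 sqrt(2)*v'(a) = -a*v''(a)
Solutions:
 v(a) = C1 + C2*a^(1 - sqrt(2))


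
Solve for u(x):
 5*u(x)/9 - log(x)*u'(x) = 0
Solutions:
 u(x) = C1*exp(5*li(x)/9)


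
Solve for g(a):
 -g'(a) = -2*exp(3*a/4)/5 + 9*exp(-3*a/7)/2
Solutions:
 g(a) = C1 + 8*exp(3*a/4)/15 + 21*exp(-3*a/7)/2


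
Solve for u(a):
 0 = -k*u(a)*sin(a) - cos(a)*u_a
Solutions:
 u(a) = C1*exp(k*log(cos(a)))


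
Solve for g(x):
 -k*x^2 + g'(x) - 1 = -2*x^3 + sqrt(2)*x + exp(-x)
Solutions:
 g(x) = C1 + k*x^3/3 - x^4/2 + sqrt(2)*x^2/2 + x - exp(-x)


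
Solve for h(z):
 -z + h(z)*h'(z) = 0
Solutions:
 h(z) = -sqrt(C1 + z^2)
 h(z) = sqrt(C1 + z^2)


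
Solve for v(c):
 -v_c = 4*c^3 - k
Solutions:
 v(c) = C1 - c^4 + c*k


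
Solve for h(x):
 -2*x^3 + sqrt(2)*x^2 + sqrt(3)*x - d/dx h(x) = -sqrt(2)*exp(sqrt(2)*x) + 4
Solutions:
 h(x) = C1 - x^4/2 + sqrt(2)*x^3/3 + sqrt(3)*x^2/2 - 4*x + exp(sqrt(2)*x)


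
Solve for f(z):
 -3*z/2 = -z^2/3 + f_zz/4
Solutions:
 f(z) = C1 + C2*z + z^4/9 - z^3


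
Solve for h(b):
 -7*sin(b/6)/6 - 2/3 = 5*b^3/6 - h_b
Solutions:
 h(b) = C1 + 5*b^4/24 + 2*b/3 - 7*cos(b/6)


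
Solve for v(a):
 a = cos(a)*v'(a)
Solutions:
 v(a) = C1 + Integral(a/cos(a), a)


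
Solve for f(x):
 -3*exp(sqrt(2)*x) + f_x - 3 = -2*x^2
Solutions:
 f(x) = C1 - 2*x^3/3 + 3*x + 3*sqrt(2)*exp(sqrt(2)*x)/2


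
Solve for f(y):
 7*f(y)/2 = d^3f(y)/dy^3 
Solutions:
 f(y) = C3*exp(2^(2/3)*7^(1/3)*y/2) + (C1*sin(2^(2/3)*sqrt(3)*7^(1/3)*y/4) + C2*cos(2^(2/3)*sqrt(3)*7^(1/3)*y/4))*exp(-2^(2/3)*7^(1/3)*y/4)


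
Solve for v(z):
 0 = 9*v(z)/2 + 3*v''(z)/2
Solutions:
 v(z) = C1*sin(sqrt(3)*z) + C2*cos(sqrt(3)*z)


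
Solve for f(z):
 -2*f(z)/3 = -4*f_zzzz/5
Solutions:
 f(z) = C1*exp(-5^(1/4)*6^(3/4)*z/6) + C2*exp(5^(1/4)*6^(3/4)*z/6) + C3*sin(5^(1/4)*6^(3/4)*z/6) + C4*cos(5^(1/4)*6^(3/4)*z/6)


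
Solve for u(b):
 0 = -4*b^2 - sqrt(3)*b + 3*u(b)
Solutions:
 u(b) = b*(4*b + sqrt(3))/3


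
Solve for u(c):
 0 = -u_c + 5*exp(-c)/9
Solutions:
 u(c) = C1 - 5*exp(-c)/9


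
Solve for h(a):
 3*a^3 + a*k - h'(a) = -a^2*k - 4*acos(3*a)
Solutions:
 h(a) = C1 + 3*a^4/4 + a^3*k/3 + a^2*k/2 + 4*a*acos(3*a) - 4*sqrt(1 - 9*a^2)/3


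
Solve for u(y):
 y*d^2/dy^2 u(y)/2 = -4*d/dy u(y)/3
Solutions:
 u(y) = C1 + C2/y^(5/3)


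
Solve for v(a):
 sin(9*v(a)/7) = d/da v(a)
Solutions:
 -a + 7*log(cos(9*v(a)/7) - 1)/18 - 7*log(cos(9*v(a)/7) + 1)/18 = C1


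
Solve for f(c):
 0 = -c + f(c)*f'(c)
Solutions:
 f(c) = -sqrt(C1 + c^2)
 f(c) = sqrt(C1 + c^2)


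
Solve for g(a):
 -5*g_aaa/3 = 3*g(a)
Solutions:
 g(a) = C3*exp(-15^(2/3)*a/5) + (C1*sin(3*3^(1/6)*5^(2/3)*a/10) + C2*cos(3*3^(1/6)*5^(2/3)*a/10))*exp(15^(2/3)*a/10)


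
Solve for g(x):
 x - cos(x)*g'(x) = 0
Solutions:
 g(x) = C1 + Integral(x/cos(x), x)


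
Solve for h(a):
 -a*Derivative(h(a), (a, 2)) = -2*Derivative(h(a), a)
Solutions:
 h(a) = C1 + C2*a^3


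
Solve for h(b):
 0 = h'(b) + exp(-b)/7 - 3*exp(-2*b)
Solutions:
 h(b) = C1 + exp(-b)/7 - 3*exp(-2*b)/2


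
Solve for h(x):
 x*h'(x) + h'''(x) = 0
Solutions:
 h(x) = C1 + Integral(C2*airyai(-x) + C3*airybi(-x), x)


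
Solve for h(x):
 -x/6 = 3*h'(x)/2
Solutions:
 h(x) = C1 - x^2/18


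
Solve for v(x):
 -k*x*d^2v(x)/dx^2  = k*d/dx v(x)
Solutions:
 v(x) = C1 + C2*log(x)


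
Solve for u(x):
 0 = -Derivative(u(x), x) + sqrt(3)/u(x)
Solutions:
 u(x) = -sqrt(C1 + 2*sqrt(3)*x)
 u(x) = sqrt(C1 + 2*sqrt(3)*x)


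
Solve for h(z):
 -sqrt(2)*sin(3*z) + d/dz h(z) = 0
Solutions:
 h(z) = C1 - sqrt(2)*cos(3*z)/3


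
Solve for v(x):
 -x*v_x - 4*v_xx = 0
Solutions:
 v(x) = C1 + C2*erf(sqrt(2)*x/4)


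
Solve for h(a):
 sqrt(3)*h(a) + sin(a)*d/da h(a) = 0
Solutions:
 h(a) = C1*(cos(a) + 1)^(sqrt(3)/2)/(cos(a) - 1)^(sqrt(3)/2)


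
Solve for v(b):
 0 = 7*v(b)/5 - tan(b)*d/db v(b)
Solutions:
 v(b) = C1*sin(b)^(7/5)


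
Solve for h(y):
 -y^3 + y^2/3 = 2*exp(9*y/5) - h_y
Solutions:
 h(y) = C1 + y^4/4 - y^3/9 + 10*exp(9*y/5)/9


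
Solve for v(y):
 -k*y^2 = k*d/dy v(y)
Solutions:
 v(y) = C1 - y^3/3


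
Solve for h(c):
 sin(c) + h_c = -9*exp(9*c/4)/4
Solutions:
 h(c) = C1 - exp(c)^(9/4) + cos(c)


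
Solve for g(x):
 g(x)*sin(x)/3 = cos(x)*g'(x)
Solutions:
 g(x) = C1/cos(x)^(1/3)


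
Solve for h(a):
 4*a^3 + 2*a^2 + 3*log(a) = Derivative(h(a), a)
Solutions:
 h(a) = C1 + a^4 + 2*a^3/3 + 3*a*log(a) - 3*a


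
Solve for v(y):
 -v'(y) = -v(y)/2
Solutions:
 v(y) = C1*exp(y/2)


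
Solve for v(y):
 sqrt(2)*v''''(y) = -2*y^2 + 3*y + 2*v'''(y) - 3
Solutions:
 v(y) = C1 + C2*y + C3*y^2 + C4*exp(sqrt(2)*y) + y^5/60 + y^4*(-3 + 2*sqrt(2))/48 + y^3*(10 - 3*sqrt(2))/24


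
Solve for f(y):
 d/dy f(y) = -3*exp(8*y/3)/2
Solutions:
 f(y) = C1 - 9*exp(8*y/3)/16


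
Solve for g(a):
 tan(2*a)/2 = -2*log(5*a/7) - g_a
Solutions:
 g(a) = C1 - 2*a*log(a) - 2*a*log(5) + 2*a + 2*a*log(7) + log(cos(2*a))/4


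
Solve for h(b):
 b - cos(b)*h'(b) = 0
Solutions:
 h(b) = C1 + Integral(b/cos(b), b)


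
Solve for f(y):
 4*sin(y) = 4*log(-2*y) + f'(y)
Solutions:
 f(y) = C1 - 4*y*log(-y) - 4*y*log(2) + 4*y - 4*cos(y)


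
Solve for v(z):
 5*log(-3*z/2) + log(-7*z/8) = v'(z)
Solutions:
 v(z) = C1 + 6*z*log(-z) + z*(-6 - 8*log(2) + log(1701))


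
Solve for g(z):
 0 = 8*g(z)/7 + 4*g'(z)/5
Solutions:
 g(z) = C1*exp(-10*z/7)


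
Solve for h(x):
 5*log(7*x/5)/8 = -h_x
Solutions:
 h(x) = C1 - 5*x*log(x)/8 - 5*x*log(7)/8 + 5*x/8 + 5*x*log(5)/8


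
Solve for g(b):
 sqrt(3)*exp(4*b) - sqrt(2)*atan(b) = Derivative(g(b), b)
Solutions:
 g(b) = C1 - sqrt(2)*(b*atan(b) - log(b^2 + 1)/2) + sqrt(3)*exp(4*b)/4


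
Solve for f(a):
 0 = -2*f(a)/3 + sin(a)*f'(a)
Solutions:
 f(a) = C1*(cos(a) - 1)^(1/3)/(cos(a) + 1)^(1/3)


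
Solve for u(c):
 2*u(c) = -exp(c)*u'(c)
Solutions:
 u(c) = C1*exp(2*exp(-c))


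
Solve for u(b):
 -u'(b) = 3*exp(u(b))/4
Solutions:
 u(b) = log(1/(C1 + 3*b)) + 2*log(2)


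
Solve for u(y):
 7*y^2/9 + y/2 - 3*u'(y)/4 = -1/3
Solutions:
 u(y) = C1 + 28*y^3/81 + y^2/3 + 4*y/9


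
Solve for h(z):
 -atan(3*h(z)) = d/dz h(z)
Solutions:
 Integral(1/atan(3*_y), (_y, h(z))) = C1 - z


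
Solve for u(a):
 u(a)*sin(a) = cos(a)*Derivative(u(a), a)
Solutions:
 u(a) = C1/cos(a)


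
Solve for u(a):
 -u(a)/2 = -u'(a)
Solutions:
 u(a) = C1*exp(a/2)


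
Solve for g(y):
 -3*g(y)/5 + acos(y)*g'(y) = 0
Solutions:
 g(y) = C1*exp(3*Integral(1/acos(y), y)/5)


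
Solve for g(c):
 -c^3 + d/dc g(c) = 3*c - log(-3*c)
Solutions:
 g(c) = C1 + c^4/4 + 3*c^2/2 - c*log(-c) + c*(1 - log(3))


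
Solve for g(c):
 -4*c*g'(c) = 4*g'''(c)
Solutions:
 g(c) = C1 + Integral(C2*airyai(-c) + C3*airybi(-c), c)


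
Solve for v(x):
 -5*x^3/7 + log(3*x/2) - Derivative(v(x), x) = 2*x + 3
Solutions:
 v(x) = C1 - 5*x^4/28 - x^2 + x*log(x) - 4*x + x*log(3/2)


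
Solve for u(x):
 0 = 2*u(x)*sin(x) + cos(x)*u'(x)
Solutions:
 u(x) = C1*cos(x)^2


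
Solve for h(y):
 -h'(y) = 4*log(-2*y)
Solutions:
 h(y) = C1 - 4*y*log(-y) + 4*y*(1 - log(2))


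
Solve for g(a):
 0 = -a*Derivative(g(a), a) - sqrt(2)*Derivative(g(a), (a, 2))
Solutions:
 g(a) = C1 + C2*erf(2^(1/4)*a/2)


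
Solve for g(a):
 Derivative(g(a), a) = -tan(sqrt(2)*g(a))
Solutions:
 g(a) = sqrt(2)*(pi - asin(C1*exp(-sqrt(2)*a)))/2
 g(a) = sqrt(2)*asin(C1*exp(-sqrt(2)*a))/2


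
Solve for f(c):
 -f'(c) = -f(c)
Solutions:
 f(c) = C1*exp(c)


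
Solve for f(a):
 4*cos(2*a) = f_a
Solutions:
 f(a) = C1 + 2*sin(2*a)


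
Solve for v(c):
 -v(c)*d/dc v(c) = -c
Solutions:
 v(c) = -sqrt(C1 + c^2)
 v(c) = sqrt(C1 + c^2)


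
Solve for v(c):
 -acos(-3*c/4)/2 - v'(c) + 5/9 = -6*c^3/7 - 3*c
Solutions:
 v(c) = C1 + 3*c^4/14 + 3*c^2/2 - c*acos(-3*c/4)/2 + 5*c/9 - sqrt(16 - 9*c^2)/6


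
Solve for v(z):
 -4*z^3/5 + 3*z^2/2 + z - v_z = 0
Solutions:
 v(z) = C1 - z^4/5 + z^3/2 + z^2/2


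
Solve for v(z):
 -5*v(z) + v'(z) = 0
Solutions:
 v(z) = C1*exp(5*z)


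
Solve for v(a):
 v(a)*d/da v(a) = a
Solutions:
 v(a) = -sqrt(C1 + a^2)
 v(a) = sqrt(C1 + a^2)


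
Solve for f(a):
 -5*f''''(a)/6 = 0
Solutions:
 f(a) = C1 + C2*a + C3*a^2 + C4*a^3


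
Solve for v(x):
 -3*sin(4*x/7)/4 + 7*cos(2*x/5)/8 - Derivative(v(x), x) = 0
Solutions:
 v(x) = C1 + 35*sin(2*x/5)/16 + 21*cos(4*x/7)/16


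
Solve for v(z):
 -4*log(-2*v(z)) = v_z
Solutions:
 Integral(1/(log(-_y) + log(2)), (_y, v(z)))/4 = C1 - z


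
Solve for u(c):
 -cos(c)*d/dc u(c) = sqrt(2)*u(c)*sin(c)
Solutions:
 u(c) = C1*cos(c)^(sqrt(2))


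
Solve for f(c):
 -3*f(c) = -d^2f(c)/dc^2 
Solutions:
 f(c) = C1*exp(-sqrt(3)*c) + C2*exp(sqrt(3)*c)


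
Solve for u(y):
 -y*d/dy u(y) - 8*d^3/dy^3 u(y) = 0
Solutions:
 u(y) = C1 + Integral(C2*airyai(-y/2) + C3*airybi(-y/2), y)


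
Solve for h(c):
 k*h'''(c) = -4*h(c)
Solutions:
 h(c) = C1*exp(2^(2/3)*c*(-1/k)^(1/3)) + C2*exp(2^(2/3)*c*(-1/k)^(1/3)*(-1 + sqrt(3)*I)/2) + C3*exp(-2^(2/3)*c*(-1/k)^(1/3)*(1 + sqrt(3)*I)/2)


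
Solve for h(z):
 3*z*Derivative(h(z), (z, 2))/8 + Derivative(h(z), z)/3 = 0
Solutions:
 h(z) = C1 + C2*z^(1/9)


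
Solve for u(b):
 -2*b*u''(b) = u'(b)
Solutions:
 u(b) = C1 + C2*sqrt(b)


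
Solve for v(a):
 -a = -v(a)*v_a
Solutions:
 v(a) = -sqrt(C1 + a^2)
 v(a) = sqrt(C1 + a^2)


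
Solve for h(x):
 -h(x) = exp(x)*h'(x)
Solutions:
 h(x) = C1*exp(exp(-x))


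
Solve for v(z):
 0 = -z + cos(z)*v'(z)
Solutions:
 v(z) = C1 + Integral(z/cos(z), z)


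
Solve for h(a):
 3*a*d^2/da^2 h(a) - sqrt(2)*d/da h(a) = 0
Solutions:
 h(a) = C1 + C2*a^(sqrt(2)/3 + 1)


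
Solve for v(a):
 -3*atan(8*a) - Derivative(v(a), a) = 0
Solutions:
 v(a) = C1 - 3*a*atan(8*a) + 3*log(64*a^2 + 1)/16


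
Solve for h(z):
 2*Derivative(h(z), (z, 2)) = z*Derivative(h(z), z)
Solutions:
 h(z) = C1 + C2*erfi(z/2)


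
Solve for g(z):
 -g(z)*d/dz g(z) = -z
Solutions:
 g(z) = -sqrt(C1 + z^2)
 g(z) = sqrt(C1 + z^2)


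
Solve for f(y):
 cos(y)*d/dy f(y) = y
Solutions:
 f(y) = C1 + Integral(y/cos(y), y)


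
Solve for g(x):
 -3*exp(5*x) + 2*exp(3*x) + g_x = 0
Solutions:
 g(x) = C1 + 3*exp(5*x)/5 - 2*exp(3*x)/3


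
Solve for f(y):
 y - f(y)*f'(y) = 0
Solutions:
 f(y) = -sqrt(C1 + y^2)
 f(y) = sqrt(C1 + y^2)


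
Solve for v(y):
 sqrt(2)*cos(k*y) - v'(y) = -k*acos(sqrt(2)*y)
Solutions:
 v(y) = C1 + k*(y*acos(sqrt(2)*y) - sqrt(2)*sqrt(1 - 2*y^2)/2) + sqrt(2)*Piecewise((sin(k*y)/k, Ne(k, 0)), (y, True))


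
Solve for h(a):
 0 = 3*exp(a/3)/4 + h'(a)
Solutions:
 h(a) = C1 - 9*exp(a/3)/4


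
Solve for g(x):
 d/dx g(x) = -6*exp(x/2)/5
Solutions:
 g(x) = C1 - 12*exp(x/2)/5


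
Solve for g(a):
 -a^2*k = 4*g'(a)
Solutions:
 g(a) = C1 - a^3*k/12


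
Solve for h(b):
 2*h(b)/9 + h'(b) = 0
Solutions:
 h(b) = C1*exp(-2*b/9)


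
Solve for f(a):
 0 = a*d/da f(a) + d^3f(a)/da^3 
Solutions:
 f(a) = C1 + Integral(C2*airyai(-a) + C3*airybi(-a), a)


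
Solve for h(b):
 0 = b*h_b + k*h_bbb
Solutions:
 h(b) = C1 + Integral(C2*airyai(b*(-1/k)^(1/3)) + C3*airybi(b*(-1/k)^(1/3)), b)


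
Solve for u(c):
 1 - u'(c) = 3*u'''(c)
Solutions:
 u(c) = C1 + C2*sin(sqrt(3)*c/3) + C3*cos(sqrt(3)*c/3) + c


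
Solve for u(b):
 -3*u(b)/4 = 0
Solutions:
 u(b) = 0


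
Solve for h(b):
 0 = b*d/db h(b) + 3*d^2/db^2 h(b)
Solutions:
 h(b) = C1 + C2*erf(sqrt(6)*b/6)


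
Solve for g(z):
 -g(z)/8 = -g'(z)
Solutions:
 g(z) = C1*exp(z/8)


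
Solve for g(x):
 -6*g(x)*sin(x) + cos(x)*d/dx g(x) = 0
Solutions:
 g(x) = C1/cos(x)^6


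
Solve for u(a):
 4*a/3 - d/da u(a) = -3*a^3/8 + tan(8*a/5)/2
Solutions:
 u(a) = C1 + 3*a^4/32 + 2*a^2/3 + 5*log(cos(8*a/5))/16


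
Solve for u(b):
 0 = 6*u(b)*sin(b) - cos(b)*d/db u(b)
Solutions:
 u(b) = C1/cos(b)^6


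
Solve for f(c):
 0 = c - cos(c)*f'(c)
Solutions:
 f(c) = C1 + Integral(c/cos(c), c)


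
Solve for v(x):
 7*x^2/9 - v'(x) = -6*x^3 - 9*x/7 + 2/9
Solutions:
 v(x) = C1 + 3*x^4/2 + 7*x^3/27 + 9*x^2/14 - 2*x/9


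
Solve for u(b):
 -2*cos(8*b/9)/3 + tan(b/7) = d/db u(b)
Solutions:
 u(b) = C1 - 7*log(cos(b/7)) - 3*sin(8*b/9)/4


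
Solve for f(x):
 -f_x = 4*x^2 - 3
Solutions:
 f(x) = C1 - 4*x^3/3 + 3*x


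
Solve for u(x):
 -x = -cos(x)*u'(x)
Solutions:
 u(x) = C1 + Integral(x/cos(x), x)


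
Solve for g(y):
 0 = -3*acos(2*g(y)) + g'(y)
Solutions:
 Integral(1/acos(2*_y), (_y, g(y))) = C1 + 3*y


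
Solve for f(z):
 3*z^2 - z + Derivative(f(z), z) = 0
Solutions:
 f(z) = C1 - z^3 + z^2/2


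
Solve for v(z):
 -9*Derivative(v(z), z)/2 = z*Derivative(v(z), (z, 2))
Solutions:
 v(z) = C1 + C2/z^(7/2)


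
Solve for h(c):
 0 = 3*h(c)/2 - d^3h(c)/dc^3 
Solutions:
 h(c) = C3*exp(2^(2/3)*3^(1/3)*c/2) + (C1*sin(2^(2/3)*3^(5/6)*c/4) + C2*cos(2^(2/3)*3^(5/6)*c/4))*exp(-2^(2/3)*3^(1/3)*c/4)


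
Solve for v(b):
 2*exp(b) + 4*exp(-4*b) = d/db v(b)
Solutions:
 v(b) = C1 + 2*exp(b) - exp(-4*b)


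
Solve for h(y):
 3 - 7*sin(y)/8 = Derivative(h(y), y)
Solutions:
 h(y) = C1 + 3*y + 7*cos(y)/8


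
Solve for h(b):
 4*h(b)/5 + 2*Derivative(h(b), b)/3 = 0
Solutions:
 h(b) = C1*exp(-6*b/5)


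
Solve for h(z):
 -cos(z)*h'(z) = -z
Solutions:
 h(z) = C1 + Integral(z/cos(z), z)


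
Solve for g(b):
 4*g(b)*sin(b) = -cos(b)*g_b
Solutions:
 g(b) = C1*cos(b)^4


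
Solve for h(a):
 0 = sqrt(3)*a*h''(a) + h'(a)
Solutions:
 h(a) = C1 + C2*a^(1 - sqrt(3)/3)


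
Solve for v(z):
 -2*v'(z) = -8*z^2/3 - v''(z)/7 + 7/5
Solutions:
 v(z) = C1 + C2*exp(14*z) + 4*z^3/9 + 2*z^2/21 - 1009*z/1470


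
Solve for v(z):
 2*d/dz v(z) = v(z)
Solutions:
 v(z) = C1*exp(z/2)


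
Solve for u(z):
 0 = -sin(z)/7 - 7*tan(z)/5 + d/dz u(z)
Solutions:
 u(z) = C1 - 7*log(cos(z))/5 - cos(z)/7


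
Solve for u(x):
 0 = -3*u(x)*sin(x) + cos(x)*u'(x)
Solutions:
 u(x) = C1/cos(x)^3


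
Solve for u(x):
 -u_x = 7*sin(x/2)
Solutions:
 u(x) = C1 + 14*cos(x/2)


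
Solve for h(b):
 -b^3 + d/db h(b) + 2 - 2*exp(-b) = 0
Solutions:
 h(b) = C1 + b^4/4 - 2*b - 2*exp(-b)


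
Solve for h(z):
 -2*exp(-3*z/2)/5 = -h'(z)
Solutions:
 h(z) = C1 - 4*exp(-3*z/2)/15


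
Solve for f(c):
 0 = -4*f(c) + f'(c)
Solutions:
 f(c) = C1*exp(4*c)


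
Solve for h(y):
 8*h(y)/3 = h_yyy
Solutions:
 h(y) = C3*exp(2*3^(2/3)*y/3) + (C1*sin(3^(1/6)*y) + C2*cos(3^(1/6)*y))*exp(-3^(2/3)*y/3)


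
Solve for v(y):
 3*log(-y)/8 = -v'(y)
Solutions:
 v(y) = C1 - 3*y*log(-y)/8 + 3*y/8


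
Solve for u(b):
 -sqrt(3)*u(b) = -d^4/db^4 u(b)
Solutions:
 u(b) = C1*exp(-3^(1/8)*b) + C2*exp(3^(1/8)*b) + C3*sin(3^(1/8)*b) + C4*cos(3^(1/8)*b)


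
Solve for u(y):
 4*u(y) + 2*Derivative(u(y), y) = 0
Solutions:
 u(y) = C1*exp(-2*y)


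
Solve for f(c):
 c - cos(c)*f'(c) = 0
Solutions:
 f(c) = C1 + Integral(c/cos(c), c)


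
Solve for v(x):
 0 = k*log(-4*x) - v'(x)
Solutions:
 v(x) = C1 + k*x*log(-x) + k*x*(-1 + 2*log(2))


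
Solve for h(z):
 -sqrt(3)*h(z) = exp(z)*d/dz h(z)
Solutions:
 h(z) = C1*exp(sqrt(3)*exp(-z))


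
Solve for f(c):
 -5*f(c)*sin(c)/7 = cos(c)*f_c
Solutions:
 f(c) = C1*cos(c)^(5/7)


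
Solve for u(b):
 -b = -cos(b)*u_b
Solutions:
 u(b) = C1 + Integral(b/cos(b), b)


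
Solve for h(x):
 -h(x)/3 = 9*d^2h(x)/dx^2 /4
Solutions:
 h(x) = C1*sin(2*sqrt(3)*x/9) + C2*cos(2*sqrt(3)*x/9)


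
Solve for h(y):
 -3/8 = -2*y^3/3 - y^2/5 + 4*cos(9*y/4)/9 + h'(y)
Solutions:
 h(y) = C1 + y^4/6 + y^3/15 - 3*y/8 - 16*sin(9*y/4)/81


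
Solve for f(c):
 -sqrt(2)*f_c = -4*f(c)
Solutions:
 f(c) = C1*exp(2*sqrt(2)*c)


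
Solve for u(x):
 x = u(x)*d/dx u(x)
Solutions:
 u(x) = -sqrt(C1 + x^2)
 u(x) = sqrt(C1 + x^2)


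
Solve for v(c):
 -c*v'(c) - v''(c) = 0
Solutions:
 v(c) = C1 + C2*erf(sqrt(2)*c/2)


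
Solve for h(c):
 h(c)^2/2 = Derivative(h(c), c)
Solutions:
 h(c) = -2/(C1 + c)


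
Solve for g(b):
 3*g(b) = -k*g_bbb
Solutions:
 g(b) = C1*exp(3^(1/3)*b*(-1/k)^(1/3)) + C2*exp(b*(-1/k)^(1/3)*(-3^(1/3) + 3^(5/6)*I)/2) + C3*exp(-b*(-1/k)^(1/3)*(3^(1/3) + 3^(5/6)*I)/2)


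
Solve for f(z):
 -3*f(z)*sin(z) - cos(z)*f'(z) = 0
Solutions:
 f(z) = C1*cos(z)^3


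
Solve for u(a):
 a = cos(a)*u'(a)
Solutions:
 u(a) = C1 + Integral(a/cos(a), a)


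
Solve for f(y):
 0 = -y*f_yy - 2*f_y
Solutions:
 f(y) = C1 + C2/y


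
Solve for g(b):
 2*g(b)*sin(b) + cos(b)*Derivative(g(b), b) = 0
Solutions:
 g(b) = C1*cos(b)^2


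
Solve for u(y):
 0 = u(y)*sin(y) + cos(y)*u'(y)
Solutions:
 u(y) = C1*cos(y)


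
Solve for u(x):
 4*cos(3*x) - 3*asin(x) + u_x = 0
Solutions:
 u(x) = C1 + 3*x*asin(x) + 3*sqrt(1 - x^2) - 4*sin(3*x)/3


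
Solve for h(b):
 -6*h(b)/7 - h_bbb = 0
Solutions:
 h(b) = C3*exp(-6^(1/3)*7^(2/3)*b/7) + (C1*sin(2^(1/3)*3^(5/6)*7^(2/3)*b/14) + C2*cos(2^(1/3)*3^(5/6)*7^(2/3)*b/14))*exp(6^(1/3)*7^(2/3)*b/14)


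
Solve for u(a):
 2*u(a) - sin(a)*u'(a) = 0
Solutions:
 u(a) = C1*(cos(a) - 1)/(cos(a) + 1)


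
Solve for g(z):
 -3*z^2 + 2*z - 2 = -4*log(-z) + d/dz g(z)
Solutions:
 g(z) = C1 - z^3 + z^2 + 4*z*log(-z) - 6*z


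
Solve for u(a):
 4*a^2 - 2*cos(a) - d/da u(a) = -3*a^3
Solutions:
 u(a) = C1 + 3*a^4/4 + 4*a^3/3 - 2*sin(a)


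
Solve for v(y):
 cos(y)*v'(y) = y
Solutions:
 v(y) = C1 + Integral(y/cos(y), y)


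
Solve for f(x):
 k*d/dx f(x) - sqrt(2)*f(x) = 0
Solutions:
 f(x) = C1*exp(sqrt(2)*x/k)


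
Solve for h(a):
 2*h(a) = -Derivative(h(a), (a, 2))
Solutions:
 h(a) = C1*sin(sqrt(2)*a) + C2*cos(sqrt(2)*a)


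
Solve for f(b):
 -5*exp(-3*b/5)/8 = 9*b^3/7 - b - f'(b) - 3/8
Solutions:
 f(b) = C1 + 9*b^4/28 - b^2/2 - 3*b/8 - 25*exp(-3*b/5)/24


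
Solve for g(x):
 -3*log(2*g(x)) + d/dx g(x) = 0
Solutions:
 -Integral(1/(log(_y) + log(2)), (_y, g(x)))/3 = C1 - x


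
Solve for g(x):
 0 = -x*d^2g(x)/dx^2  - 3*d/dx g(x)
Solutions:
 g(x) = C1 + C2/x^2


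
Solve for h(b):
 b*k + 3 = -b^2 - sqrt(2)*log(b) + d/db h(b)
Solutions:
 h(b) = C1 + b^3/3 + b^2*k/2 + sqrt(2)*b*log(b) - sqrt(2)*b + 3*b


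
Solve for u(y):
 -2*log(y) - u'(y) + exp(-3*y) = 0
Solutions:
 u(y) = C1 - 2*y*log(y) + 2*y - exp(-3*y)/3


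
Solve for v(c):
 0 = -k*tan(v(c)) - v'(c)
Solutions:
 v(c) = pi - asin(C1*exp(-c*k))
 v(c) = asin(C1*exp(-c*k))


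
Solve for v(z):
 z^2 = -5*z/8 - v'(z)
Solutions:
 v(z) = C1 - z^3/3 - 5*z^2/16


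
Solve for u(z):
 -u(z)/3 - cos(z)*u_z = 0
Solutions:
 u(z) = C1*(sin(z) - 1)^(1/6)/(sin(z) + 1)^(1/6)


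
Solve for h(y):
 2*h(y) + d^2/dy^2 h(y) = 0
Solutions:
 h(y) = C1*sin(sqrt(2)*y) + C2*cos(sqrt(2)*y)


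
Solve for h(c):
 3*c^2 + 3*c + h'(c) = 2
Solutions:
 h(c) = C1 - c^3 - 3*c^2/2 + 2*c


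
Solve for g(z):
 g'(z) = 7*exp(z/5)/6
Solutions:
 g(z) = C1 + 35*exp(z/5)/6


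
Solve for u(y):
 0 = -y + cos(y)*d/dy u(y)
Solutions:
 u(y) = C1 + Integral(y/cos(y), y)


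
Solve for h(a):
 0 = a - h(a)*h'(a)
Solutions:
 h(a) = -sqrt(C1 + a^2)
 h(a) = sqrt(C1 + a^2)


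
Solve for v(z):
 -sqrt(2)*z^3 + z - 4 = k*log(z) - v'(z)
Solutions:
 v(z) = C1 + k*z*log(z) - k*z + sqrt(2)*z^4/4 - z^2/2 + 4*z


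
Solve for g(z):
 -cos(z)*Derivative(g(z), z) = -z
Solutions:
 g(z) = C1 + Integral(z/cos(z), z)


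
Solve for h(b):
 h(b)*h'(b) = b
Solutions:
 h(b) = -sqrt(C1 + b^2)
 h(b) = sqrt(C1 + b^2)


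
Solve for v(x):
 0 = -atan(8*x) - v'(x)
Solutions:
 v(x) = C1 - x*atan(8*x) + log(64*x^2 + 1)/16


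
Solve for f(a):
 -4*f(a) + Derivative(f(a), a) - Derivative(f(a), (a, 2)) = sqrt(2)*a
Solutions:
 f(a) = -sqrt(2)*a/4 + (C1*sin(sqrt(15)*a/2) + C2*cos(sqrt(15)*a/2))*exp(a/2) - sqrt(2)/16


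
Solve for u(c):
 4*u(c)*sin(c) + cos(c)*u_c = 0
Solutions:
 u(c) = C1*cos(c)^4


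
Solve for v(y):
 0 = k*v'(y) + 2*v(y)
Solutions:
 v(y) = C1*exp(-2*y/k)


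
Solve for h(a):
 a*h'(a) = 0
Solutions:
 h(a) = C1


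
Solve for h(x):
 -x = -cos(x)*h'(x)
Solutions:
 h(x) = C1 + Integral(x/cos(x), x)


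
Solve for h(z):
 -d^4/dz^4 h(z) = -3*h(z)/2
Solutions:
 h(z) = C1*exp(-2^(3/4)*3^(1/4)*z/2) + C2*exp(2^(3/4)*3^(1/4)*z/2) + C3*sin(2^(3/4)*3^(1/4)*z/2) + C4*cos(2^(3/4)*3^(1/4)*z/2)


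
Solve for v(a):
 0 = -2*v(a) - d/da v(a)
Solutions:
 v(a) = C1*exp(-2*a)


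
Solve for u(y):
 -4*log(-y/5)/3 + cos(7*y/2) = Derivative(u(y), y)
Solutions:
 u(y) = C1 - 4*y*log(-y)/3 + 4*y/3 + 4*y*log(5)/3 + 2*sin(7*y/2)/7


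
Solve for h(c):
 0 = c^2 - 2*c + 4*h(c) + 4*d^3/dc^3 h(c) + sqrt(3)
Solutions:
 h(c) = C3*exp(-c) - c^2/4 + c/2 + (C1*sin(sqrt(3)*c/2) + C2*cos(sqrt(3)*c/2))*exp(c/2) - sqrt(3)/4


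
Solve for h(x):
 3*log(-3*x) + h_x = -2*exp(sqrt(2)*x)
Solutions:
 h(x) = C1 - 3*x*log(-x) + 3*x*(1 - log(3)) - sqrt(2)*exp(sqrt(2)*x)


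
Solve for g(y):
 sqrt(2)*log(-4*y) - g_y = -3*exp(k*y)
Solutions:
 g(y) = C1 + sqrt(2)*y*log(-y) + sqrt(2)*y*(-1 + 2*log(2)) + Piecewise((3*exp(k*y)/k, Ne(k, 0)), (3*y, True))


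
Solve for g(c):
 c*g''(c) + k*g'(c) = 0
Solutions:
 g(c) = C1 + c^(1 - re(k))*(C2*sin(log(c)*Abs(im(k))) + C3*cos(log(c)*im(k)))


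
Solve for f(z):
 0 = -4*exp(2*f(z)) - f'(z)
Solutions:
 f(z) = log(-sqrt(-1/(C1 - 4*z))) - log(2)/2
 f(z) = log(-1/(C1 - 4*z))/2 - log(2)/2


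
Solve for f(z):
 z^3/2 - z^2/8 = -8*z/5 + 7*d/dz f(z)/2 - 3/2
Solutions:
 f(z) = C1 + z^4/28 - z^3/84 + 8*z^2/35 + 3*z/7


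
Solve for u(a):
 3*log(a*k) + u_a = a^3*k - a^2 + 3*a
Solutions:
 u(a) = C1 + a^4*k/4 - a^3/3 + 3*a^2/2 - 3*a*log(a*k) + 3*a


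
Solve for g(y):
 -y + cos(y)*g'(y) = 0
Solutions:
 g(y) = C1 + Integral(y/cos(y), y)


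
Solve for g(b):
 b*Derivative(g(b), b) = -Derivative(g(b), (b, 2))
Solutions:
 g(b) = C1 + C2*erf(sqrt(2)*b/2)


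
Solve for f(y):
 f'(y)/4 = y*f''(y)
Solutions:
 f(y) = C1 + C2*y^(5/4)


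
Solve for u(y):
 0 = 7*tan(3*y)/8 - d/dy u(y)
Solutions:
 u(y) = C1 - 7*log(cos(3*y))/24


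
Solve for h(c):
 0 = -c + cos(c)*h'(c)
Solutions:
 h(c) = C1 + Integral(c/cos(c), c)


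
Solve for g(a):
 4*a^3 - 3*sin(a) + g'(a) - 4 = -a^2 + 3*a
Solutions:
 g(a) = C1 - a^4 - a^3/3 + 3*a^2/2 + 4*a - 3*cos(a)


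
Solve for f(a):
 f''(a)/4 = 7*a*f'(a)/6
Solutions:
 f(a) = C1 + C2*erfi(sqrt(21)*a/3)


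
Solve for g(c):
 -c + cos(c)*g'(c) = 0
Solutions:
 g(c) = C1 + Integral(c/cos(c), c)


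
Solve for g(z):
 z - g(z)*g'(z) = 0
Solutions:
 g(z) = -sqrt(C1 + z^2)
 g(z) = sqrt(C1 + z^2)


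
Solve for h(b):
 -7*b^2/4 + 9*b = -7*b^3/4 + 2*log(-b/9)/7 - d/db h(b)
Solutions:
 h(b) = C1 - 7*b^4/16 + 7*b^3/12 - 9*b^2/2 + 2*b*log(-b)/7 + 2*b*(-2*log(3) - 1)/7


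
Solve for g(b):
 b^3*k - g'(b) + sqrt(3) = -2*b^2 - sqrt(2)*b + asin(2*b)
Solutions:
 g(b) = C1 + b^4*k/4 + 2*b^3/3 + sqrt(2)*b^2/2 - b*asin(2*b) + sqrt(3)*b - sqrt(1 - 4*b^2)/2


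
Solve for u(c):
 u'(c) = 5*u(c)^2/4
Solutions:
 u(c) = -4/(C1 + 5*c)


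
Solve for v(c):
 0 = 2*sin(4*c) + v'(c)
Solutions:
 v(c) = C1 + cos(4*c)/2


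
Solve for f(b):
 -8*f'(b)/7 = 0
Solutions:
 f(b) = C1


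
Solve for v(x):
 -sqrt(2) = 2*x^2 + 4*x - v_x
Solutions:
 v(x) = C1 + 2*x^3/3 + 2*x^2 + sqrt(2)*x


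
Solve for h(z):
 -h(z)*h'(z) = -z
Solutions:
 h(z) = -sqrt(C1 + z^2)
 h(z) = sqrt(C1 + z^2)


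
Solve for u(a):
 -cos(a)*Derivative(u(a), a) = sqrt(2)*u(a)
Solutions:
 u(a) = C1*(sin(a) - 1)^(sqrt(2)/2)/(sin(a) + 1)^(sqrt(2)/2)


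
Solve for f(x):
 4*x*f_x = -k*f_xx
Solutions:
 f(x) = C1 + C2*sqrt(k)*erf(sqrt(2)*x*sqrt(1/k))


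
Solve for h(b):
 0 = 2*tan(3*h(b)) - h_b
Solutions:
 h(b) = -asin(C1*exp(6*b))/3 + pi/3
 h(b) = asin(C1*exp(6*b))/3


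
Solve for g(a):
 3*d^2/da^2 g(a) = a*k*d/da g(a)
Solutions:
 g(a) = Piecewise((-sqrt(6)*sqrt(pi)*C1*erf(sqrt(6)*a*sqrt(-k)/6)/(2*sqrt(-k)) - C2, (k > 0) | (k < 0)), (-C1*a - C2, True))


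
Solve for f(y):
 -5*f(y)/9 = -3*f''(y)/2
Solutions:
 f(y) = C1*exp(-sqrt(30)*y/9) + C2*exp(sqrt(30)*y/9)


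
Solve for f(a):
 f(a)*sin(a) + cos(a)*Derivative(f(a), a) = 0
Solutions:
 f(a) = C1*cos(a)


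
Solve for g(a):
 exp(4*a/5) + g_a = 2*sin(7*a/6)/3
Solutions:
 g(a) = C1 - 5*exp(4*a/5)/4 - 4*cos(7*a/6)/7


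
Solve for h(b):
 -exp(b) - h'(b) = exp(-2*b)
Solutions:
 h(b) = C1 - exp(b) + exp(-2*b)/2


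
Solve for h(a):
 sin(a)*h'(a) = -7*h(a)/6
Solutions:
 h(a) = C1*(cos(a) + 1)^(7/12)/(cos(a) - 1)^(7/12)


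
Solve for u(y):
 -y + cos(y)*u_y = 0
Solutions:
 u(y) = C1 + Integral(y/cos(y), y)


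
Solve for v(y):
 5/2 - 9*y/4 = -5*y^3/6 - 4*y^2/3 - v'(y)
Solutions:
 v(y) = C1 - 5*y^4/24 - 4*y^3/9 + 9*y^2/8 - 5*y/2


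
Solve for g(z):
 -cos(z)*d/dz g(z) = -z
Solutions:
 g(z) = C1 + Integral(z/cos(z), z)


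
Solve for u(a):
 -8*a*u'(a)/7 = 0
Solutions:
 u(a) = C1


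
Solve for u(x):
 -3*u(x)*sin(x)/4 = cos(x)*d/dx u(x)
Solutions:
 u(x) = C1*cos(x)^(3/4)


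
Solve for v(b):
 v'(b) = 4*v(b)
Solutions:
 v(b) = C1*exp(4*b)


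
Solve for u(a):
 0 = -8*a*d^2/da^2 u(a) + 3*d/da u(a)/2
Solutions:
 u(a) = C1 + C2*a^(19/16)


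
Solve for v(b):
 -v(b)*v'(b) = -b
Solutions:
 v(b) = -sqrt(C1 + b^2)
 v(b) = sqrt(C1 + b^2)


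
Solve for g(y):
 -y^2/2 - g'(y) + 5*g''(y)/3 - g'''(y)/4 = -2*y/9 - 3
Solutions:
 g(y) = C1 + C2*exp(2*y/3) + C3*exp(6*y) - y^3/6 - 13*y^2/18 + 91*y/108


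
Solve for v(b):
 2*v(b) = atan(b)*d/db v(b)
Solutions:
 v(b) = C1*exp(2*Integral(1/atan(b), b))


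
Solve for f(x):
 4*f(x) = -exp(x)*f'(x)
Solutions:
 f(x) = C1*exp(4*exp(-x))


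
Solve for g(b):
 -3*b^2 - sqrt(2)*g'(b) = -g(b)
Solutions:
 g(b) = C1*exp(sqrt(2)*b/2) + 3*b^2 + 6*sqrt(2)*b + 12


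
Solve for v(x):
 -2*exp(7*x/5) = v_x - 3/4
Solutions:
 v(x) = C1 + 3*x/4 - 10*exp(7*x/5)/7


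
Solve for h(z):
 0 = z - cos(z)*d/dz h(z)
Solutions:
 h(z) = C1 + Integral(z/cos(z), z)


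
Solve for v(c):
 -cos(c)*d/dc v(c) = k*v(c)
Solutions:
 v(c) = C1*exp(k*(log(sin(c) - 1) - log(sin(c) + 1))/2)


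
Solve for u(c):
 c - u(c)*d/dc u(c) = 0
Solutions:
 u(c) = -sqrt(C1 + c^2)
 u(c) = sqrt(C1 + c^2)


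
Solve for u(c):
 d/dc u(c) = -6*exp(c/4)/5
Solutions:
 u(c) = C1 - 24*exp(c/4)/5


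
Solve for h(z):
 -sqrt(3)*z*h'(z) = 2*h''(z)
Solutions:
 h(z) = C1 + C2*erf(3^(1/4)*z/2)


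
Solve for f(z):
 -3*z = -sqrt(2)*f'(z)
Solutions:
 f(z) = C1 + 3*sqrt(2)*z^2/4


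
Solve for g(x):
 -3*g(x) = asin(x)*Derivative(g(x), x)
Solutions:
 g(x) = C1*exp(-3*Integral(1/asin(x), x))


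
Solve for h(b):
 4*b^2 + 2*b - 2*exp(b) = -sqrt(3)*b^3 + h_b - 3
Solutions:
 h(b) = C1 + sqrt(3)*b^4/4 + 4*b^3/3 + b^2 + 3*b - 2*exp(b)


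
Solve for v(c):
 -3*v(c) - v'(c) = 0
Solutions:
 v(c) = C1*exp(-3*c)


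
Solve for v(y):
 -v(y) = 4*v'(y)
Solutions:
 v(y) = C1*exp(-y/4)


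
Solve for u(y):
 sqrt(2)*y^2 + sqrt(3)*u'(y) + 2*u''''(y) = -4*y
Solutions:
 u(y) = C1 + C4*exp(-2^(2/3)*3^(1/6)*y/2) - sqrt(6)*y^3/9 - 2*sqrt(3)*y^2/3 + (C2*sin(6^(2/3)*y/4) + C3*cos(6^(2/3)*y/4))*exp(2^(2/3)*3^(1/6)*y/4)


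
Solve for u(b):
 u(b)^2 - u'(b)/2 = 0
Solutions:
 u(b) = -1/(C1 + 2*b)


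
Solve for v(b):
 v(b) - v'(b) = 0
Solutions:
 v(b) = C1*exp(b)


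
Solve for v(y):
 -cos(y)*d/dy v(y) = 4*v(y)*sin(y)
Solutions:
 v(y) = C1*cos(y)^4


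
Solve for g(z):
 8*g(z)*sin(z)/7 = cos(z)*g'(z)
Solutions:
 g(z) = C1/cos(z)^(8/7)


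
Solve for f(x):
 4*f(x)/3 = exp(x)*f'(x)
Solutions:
 f(x) = C1*exp(-4*exp(-x)/3)


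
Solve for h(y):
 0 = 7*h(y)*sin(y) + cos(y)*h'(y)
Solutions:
 h(y) = C1*cos(y)^7


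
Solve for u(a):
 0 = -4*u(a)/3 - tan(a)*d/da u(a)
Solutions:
 u(a) = C1/sin(a)^(4/3)


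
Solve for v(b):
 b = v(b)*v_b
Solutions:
 v(b) = -sqrt(C1 + b^2)
 v(b) = sqrt(C1 + b^2)


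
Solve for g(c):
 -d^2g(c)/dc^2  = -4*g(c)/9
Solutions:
 g(c) = C1*exp(-2*c/3) + C2*exp(2*c/3)


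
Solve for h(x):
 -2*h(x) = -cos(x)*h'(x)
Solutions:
 h(x) = C1*(sin(x) + 1)/(sin(x) - 1)


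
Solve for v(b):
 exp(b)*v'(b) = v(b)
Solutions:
 v(b) = C1*exp(-exp(-b))


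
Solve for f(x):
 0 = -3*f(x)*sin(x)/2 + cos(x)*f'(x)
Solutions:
 f(x) = C1/cos(x)^(3/2)


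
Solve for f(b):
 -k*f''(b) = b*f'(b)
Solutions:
 f(b) = C1 + C2*sqrt(k)*erf(sqrt(2)*b*sqrt(1/k)/2)


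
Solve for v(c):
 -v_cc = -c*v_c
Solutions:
 v(c) = C1 + C2*erfi(sqrt(2)*c/2)


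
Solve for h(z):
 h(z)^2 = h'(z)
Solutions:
 h(z) = -1/(C1 + z)


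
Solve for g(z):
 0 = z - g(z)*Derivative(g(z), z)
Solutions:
 g(z) = -sqrt(C1 + z^2)
 g(z) = sqrt(C1 + z^2)


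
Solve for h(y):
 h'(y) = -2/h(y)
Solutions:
 h(y) = -sqrt(C1 - 4*y)
 h(y) = sqrt(C1 - 4*y)


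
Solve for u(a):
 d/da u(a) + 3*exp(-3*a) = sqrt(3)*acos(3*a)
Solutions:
 u(a) = C1 + sqrt(3)*a*acos(3*a) - sqrt(3)*sqrt(1 - 9*a^2)/3 + exp(-3*a)


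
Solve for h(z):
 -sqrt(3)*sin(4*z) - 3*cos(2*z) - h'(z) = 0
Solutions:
 h(z) = C1 - 3*sin(2*z)/2 + sqrt(3)*cos(4*z)/4


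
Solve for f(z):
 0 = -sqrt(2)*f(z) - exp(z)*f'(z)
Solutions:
 f(z) = C1*exp(sqrt(2)*exp(-z))
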